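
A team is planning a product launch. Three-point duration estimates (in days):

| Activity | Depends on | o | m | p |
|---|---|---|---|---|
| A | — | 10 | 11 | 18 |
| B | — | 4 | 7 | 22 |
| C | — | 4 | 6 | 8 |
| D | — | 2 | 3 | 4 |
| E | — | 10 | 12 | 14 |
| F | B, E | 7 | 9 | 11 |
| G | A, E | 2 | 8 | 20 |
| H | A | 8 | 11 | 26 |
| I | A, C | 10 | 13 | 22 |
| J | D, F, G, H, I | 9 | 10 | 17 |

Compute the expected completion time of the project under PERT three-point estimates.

37 days

te_A = (10 + 4·11 + 18)/6 = 72/6 = 12
te_B = (4 + 4·7 + 22)/6 = 54/6 = 9
te_C = (4 + 4·6 + 8)/6 = 36/6 = 6
te_D = (2 + 4·3 + 4)/6 = 18/6 = 3
te_E = (10 + 4·12 + 14)/6 = 72/6 = 12
te_F = (7 + 4·9 + 11)/6 = 54/6 = 9
te_G = (2 + 4·8 + 20)/6 = 54/6 = 9
te_H = (8 + 4·11 + 26)/6 = 78/6 = 13
te_I = (10 + 4·13 + 22)/6 = 84/6 = 14
te_J = (9 + 4·10 + 17)/6 = 66/6 = 11

Forward pass:
ES_A = 0; EF_A = 12
ES_B = 0; EF_B = 9
ES_C = 0; EF_C = 6
ES_D = 0; EF_D = 3
ES_E = 0; EF_E = 12
ES_F = max(EF_B=9, EF_E=12) = 12; EF_F = 12+9 = 21
ES_G = max(EF_A=12, EF_E=12) = 12; EF_G = 12+9 = 21
ES_H = 12; EF_H = 12+13 = 25
ES_I = max(EF_A=12, EF_C=6) = 12; EF_I = 12+14 = 26
ES_J = max(EF_D=3, EF_F=21, EF_G=21, EF_H=25, EF_I=26) = 26; EF_J = 26+11 = 37
Expected project duration μ = 37 days. Critical path: A → I → J.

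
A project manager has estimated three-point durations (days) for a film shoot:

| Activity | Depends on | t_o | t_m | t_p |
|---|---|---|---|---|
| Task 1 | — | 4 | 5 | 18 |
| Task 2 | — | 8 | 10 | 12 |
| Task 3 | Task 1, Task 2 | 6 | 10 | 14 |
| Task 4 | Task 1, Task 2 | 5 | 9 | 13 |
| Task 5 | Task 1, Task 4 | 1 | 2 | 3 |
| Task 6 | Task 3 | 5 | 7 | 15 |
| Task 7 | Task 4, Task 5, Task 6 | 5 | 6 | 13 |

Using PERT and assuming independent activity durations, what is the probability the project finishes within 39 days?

te_Task 1 = (4 + 4·5 + 18)/6 = 42/6 = 7; σ²_Task 1 = ((18−4)/6)² = 5.444
te_Task 2 = (8 + 4·10 + 12)/6 = 60/6 = 10; σ²_Task 2 = ((12−8)/6)² = 0.444
te_Task 3 = (6 + 4·10 + 14)/6 = 60/6 = 10; σ²_Task 3 = ((14−6)/6)² = 1.778
te_Task 4 = (5 + 4·9 + 13)/6 = 54/6 = 9; σ²_Task 4 = ((13−5)/6)² = 1.778
te_Task 5 = (1 + 4·2 + 3)/6 = 12/6 = 2; σ²_Task 5 = ((3−1)/6)² = 0.111
te_Task 6 = (5 + 4·7 + 15)/6 = 48/6 = 8; σ²_Task 6 = ((15−5)/6)² = 2.778
te_Task 7 = (5 + 4·6 + 13)/6 = 42/6 = 7; σ²_Task 7 = ((13−5)/6)² = 1.778

Forward pass:
ES_Task 1 = 0; EF_Task 1 = 7
ES_Task 2 = 0; EF_Task 2 = 10
ES_Task 3 = max(EF_Task 1=7, EF_Task 2=10) = 10; EF_Task 3 = 10+10 = 20
ES_Task 4 = max(EF_Task 1=7, EF_Task 2=10) = 10; EF_Task 4 = 10+9 = 19
ES_Task 5 = max(EF_Task 1=7, EF_Task 4=19) = 19; EF_Task 5 = 19+2 = 21
ES_Task 6 = 20; EF_Task 6 = 20+8 = 28
ES_Task 7 = max(EF_Task 4=19, EF_Task 5=21, EF_Task 6=28) = 28; EF_Task 7 = 28+7 = 35
Expected project duration μ = 35 days. Critical path: Task 2 → Task 3 → Task 6 → Task 7.

Variance along critical path = 0.444 + 1.778 + 2.778 + 1.778 = 6.778; σ = √6.778 = 2.603 days.
Z = (39 − 35) / 2.603 = 1.536
P(T ≤ 39) = Φ(1.536) ≈ 0.938

0.938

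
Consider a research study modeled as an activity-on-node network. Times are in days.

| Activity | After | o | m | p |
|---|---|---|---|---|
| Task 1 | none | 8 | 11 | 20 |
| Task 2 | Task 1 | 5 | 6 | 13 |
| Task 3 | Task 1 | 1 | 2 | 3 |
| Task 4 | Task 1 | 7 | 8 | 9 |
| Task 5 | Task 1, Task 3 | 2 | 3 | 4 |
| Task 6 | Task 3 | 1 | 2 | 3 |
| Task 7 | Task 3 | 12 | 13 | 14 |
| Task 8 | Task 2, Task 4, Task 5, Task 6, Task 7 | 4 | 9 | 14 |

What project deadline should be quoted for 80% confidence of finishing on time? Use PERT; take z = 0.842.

38.2 days

te_Task 1 = (8 + 4·11 + 20)/6 = 72/6 = 12; σ²_Task 1 = ((20−8)/6)² = 4.000
te_Task 2 = (5 + 4·6 + 13)/6 = 42/6 = 7; σ²_Task 2 = ((13−5)/6)² = 1.778
te_Task 3 = (1 + 4·2 + 3)/6 = 12/6 = 2; σ²_Task 3 = ((3−1)/6)² = 0.111
te_Task 4 = (7 + 4·8 + 9)/6 = 48/6 = 8; σ²_Task 4 = ((9−7)/6)² = 0.111
te_Task 5 = (2 + 4·3 + 4)/6 = 18/6 = 3; σ²_Task 5 = ((4−2)/6)² = 0.111
te_Task 6 = (1 + 4·2 + 3)/6 = 12/6 = 2; σ²_Task 6 = ((3−1)/6)² = 0.111
te_Task 7 = (12 + 4·13 + 14)/6 = 78/6 = 13; σ²_Task 7 = ((14−12)/6)² = 0.111
te_Task 8 = (4 + 4·9 + 14)/6 = 54/6 = 9; σ²_Task 8 = ((14−4)/6)² = 2.778

Forward pass:
ES_Task 1 = 0; EF_Task 1 = 12
ES_Task 2 = 12; EF_Task 2 = 12+7 = 19
ES_Task 3 = 12; EF_Task 3 = 12+2 = 14
ES_Task 4 = 12; EF_Task 4 = 12+8 = 20
ES_Task 5 = max(EF_Task 1=12, EF_Task 3=14) = 14; EF_Task 5 = 14+3 = 17
ES_Task 6 = 14; EF_Task 6 = 14+2 = 16
ES_Task 7 = 14; EF_Task 7 = 14+13 = 27
ES_Task 8 = max(EF_Task 2=19, EF_Task 4=20, EF_Task 5=17, EF_Task 6=16, EF_Task 7=27) = 27; EF_Task 8 = 27+9 = 36
Expected project duration μ = 36 days. Critical path: Task 1 → Task 3 → Task 7 → Task 8.

Variance along critical path = 4.000 + 0.111 + 0.111 + 2.778 = 7.000; σ = 2.646 days.
D = μ + z·σ = 36 + 0.842·2.646 = 38.2 days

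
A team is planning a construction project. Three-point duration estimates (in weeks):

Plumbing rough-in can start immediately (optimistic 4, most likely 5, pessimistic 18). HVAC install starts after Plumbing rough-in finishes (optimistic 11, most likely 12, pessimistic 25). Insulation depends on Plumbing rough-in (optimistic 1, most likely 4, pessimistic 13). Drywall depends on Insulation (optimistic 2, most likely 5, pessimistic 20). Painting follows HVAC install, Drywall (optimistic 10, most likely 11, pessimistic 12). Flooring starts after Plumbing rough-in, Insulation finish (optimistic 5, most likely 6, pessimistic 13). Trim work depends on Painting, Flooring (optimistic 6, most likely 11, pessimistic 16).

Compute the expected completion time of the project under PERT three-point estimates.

43 weeks

te_Plumbing rough-in = (4 + 4·5 + 18)/6 = 42/6 = 7
te_HVAC install = (11 + 4·12 + 25)/6 = 84/6 = 14
te_Insulation = (1 + 4·4 + 13)/6 = 30/6 = 5
te_Drywall = (2 + 4·5 + 20)/6 = 42/6 = 7
te_Painting = (10 + 4·11 + 12)/6 = 66/6 = 11
te_Flooring = (5 + 4·6 + 13)/6 = 42/6 = 7
te_Trim work = (6 + 4·11 + 16)/6 = 66/6 = 11

Forward pass:
ES_Plumbing rough-in = 0; EF_Plumbing rough-in = 7
ES_HVAC install = 7; EF_HVAC install = 7+14 = 21
ES_Insulation = 7; EF_Insulation = 7+5 = 12
ES_Drywall = 12; EF_Drywall = 12+7 = 19
ES_Painting = max(EF_HVAC install=21, EF_Drywall=19) = 21; EF_Painting = 21+11 = 32
ES_Flooring = max(EF_Plumbing rough-in=7, EF_Insulation=12) = 12; EF_Flooring = 12+7 = 19
ES_Trim work = max(EF_Painting=32, EF_Flooring=19) = 32; EF_Trim work = 32+11 = 43
Expected project duration μ = 43 weeks. Critical path: Plumbing rough-in → HVAC install → Painting → Trim work.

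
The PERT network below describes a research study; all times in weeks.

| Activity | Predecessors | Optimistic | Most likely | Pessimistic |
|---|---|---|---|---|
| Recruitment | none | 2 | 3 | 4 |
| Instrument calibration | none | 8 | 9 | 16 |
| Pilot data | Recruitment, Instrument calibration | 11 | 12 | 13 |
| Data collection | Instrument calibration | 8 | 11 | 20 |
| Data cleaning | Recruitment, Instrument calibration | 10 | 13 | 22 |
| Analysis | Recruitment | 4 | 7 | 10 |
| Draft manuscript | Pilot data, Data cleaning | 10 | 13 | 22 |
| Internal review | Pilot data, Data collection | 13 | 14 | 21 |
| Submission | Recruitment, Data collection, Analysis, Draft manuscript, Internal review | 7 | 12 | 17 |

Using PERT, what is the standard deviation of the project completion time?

3.54 weeks

te_Recruitment = (2 + 4·3 + 4)/6 = 18/6 = 3; σ²_Recruitment = ((4−2)/6)² = 0.111
te_Instrument calibration = (8 + 4·9 + 16)/6 = 60/6 = 10; σ²_Instrument calibration = ((16−8)/6)² = 1.778
te_Pilot data = (11 + 4·12 + 13)/6 = 72/6 = 12; σ²_Pilot data = ((13−11)/6)² = 0.111
te_Data collection = (8 + 4·11 + 20)/6 = 72/6 = 12; σ²_Data collection = ((20−8)/6)² = 4.000
te_Data cleaning = (10 + 4·13 + 22)/6 = 84/6 = 14; σ²_Data cleaning = ((22−10)/6)² = 4.000
te_Analysis = (4 + 4·7 + 10)/6 = 42/6 = 7; σ²_Analysis = ((10−4)/6)² = 1.000
te_Draft manuscript = (10 + 4·13 + 22)/6 = 84/6 = 14; σ²_Draft manuscript = ((22−10)/6)² = 4.000
te_Internal review = (13 + 4·14 + 21)/6 = 90/6 = 15; σ²_Internal review = ((21−13)/6)² = 1.778
te_Submission = (7 + 4·12 + 17)/6 = 72/6 = 12; σ²_Submission = ((17−7)/6)² = 2.778

Forward pass:
ES_Recruitment = 0; EF_Recruitment = 3
ES_Instrument calibration = 0; EF_Instrument calibration = 10
ES_Pilot data = max(EF_Recruitment=3, EF_Instrument calibration=10) = 10; EF_Pilot data = 10+12 = 22
ES_Data collection = 10; EF_Data collection = 10+12 = 22
ES_Data cleaning = max(EF_Recruitment=3, EF_Instrument calibration=10) = 10; EF_Data cleaning = 10+14 = 24
ES_Analysis = 3; EF_Analysis = 3+7 = 10
ES_Draft manuscript = max(EF_Pilot data=22, EF_Data cleaning=24) = 24; EF_Draft manuscript = 24+14 = 38
ES_Internal review = max(EF_Pilot data=22, EF_Data collection=22) = 22; EF_Internal review = 22+15 = 37
ES_Submission = max(EF_Recruitment=3, EF_Data collection=22, EF_Analysis=10, EF_Draft manuscript=38, EF_Internal review=37) = 38; EF_Submission = 38+12 = 50
Expected project duration μ = 50 weeks. Critical path: Instrument calibration → Data cleaning → Draft manuscript → Submission.

Variance along critical path = 1.778 + 4.000 + 4.000 + 2.778 = 12.556
σ = √12.556 = 3.543 weeks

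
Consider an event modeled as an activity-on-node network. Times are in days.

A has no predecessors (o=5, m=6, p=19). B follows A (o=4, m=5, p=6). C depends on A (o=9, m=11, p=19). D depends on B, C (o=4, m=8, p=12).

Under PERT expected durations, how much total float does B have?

te_A = (5 + 4·6 + 19)/6 = 48/6 = 8
te_B = (4 + 4·5 + 6)/6 = 30/6 = 5
te_C = (9 + 4·11 + 19)/6 = 72/6 = 12
te_D = (4 + 4·8 + 12)/6 = 48/6 = 8

Forward pass:
ES_A = 0; EF_A = 8
ES_B = 8; EF_B = 8+5 = 13
ES_C = 8; EF_C = 8+12 = 20
ES_D = max(EF_B=13, EF_C=20) = 20; EF_D = 20+8 = 28
Expected project duration μ = 28 days. Critical path: A → C → D.

Backward pass:
LF_D = 28; LS_D = 28−8 = 20
LF_C = LS_D = 20; LS_C = 20−12 = 8
LF_B = LS_D = 20; LS_B = 20−5 = 15
LF_A = min(LS_B=15, LS_C=8) = 8; LS_A = 8−8 = 0
Slack_B = LS_B − ES_B = 15 − 8 = 7

7 days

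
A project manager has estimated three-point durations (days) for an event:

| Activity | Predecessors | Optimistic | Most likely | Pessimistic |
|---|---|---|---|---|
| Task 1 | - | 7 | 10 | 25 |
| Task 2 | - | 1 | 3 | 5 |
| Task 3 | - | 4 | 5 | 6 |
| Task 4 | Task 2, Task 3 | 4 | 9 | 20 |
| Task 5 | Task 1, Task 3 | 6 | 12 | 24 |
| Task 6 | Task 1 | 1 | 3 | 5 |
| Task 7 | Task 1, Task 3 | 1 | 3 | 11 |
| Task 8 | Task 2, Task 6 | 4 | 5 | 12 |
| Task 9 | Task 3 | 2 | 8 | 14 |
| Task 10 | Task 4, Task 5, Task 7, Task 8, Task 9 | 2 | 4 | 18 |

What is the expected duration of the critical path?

31 days

te_Task 1 = (7 + 4·10 + 25)/6 = 72/6 = 12
te_Task 2 = (1 + 4·3 + 5)/6 = 18/6 = 3
te_Task 3 = (4 + 4·5 + 6)/6 = 30/6 = 5
te_Task 4 = (4 + 4·9 + 20)/6 = 60/6 = 10
te_Task 5 = (6 + 4·12 + 24)/6 = 78/6 = 13
te_Task 6 = (1 + 4·3 + 5)/6 = 18/6 = 3
te_Task 7 = (1 + 4·3 + 11)/6 = 24/6 = 4
te_Task 8 = (4 + 4·5 + 12)/6 = 36/6 = 6
te_Task 9 = (2 + 4·8 + 14)/6 = 48/6 = 8
te_Task 10 = (2 + 4·4 + 18)/6 = 36/6 = 6

Forward pass:
ES_Task 1 = 0; EF_Task 1 = 12
ES_Task 2 = 0; EF_Task 2 = 3
ES_Task 3 = 0; EF_Task 3 = 5
ES_Task 4 = max(EF_Task 2=3, EF_Task 3=5) = 5; EF_Task 4 = 5+10 = 15
ES_Task 5 = max(EF_Task 1=12, EF_Task 3=5) = 12; EF_Task 5 = 12+13 = 25
ES_Task 6 = 12; EF_Task 6 = 12+3 = 15
ES_Task 7 = max(EF_Task 1=12, EF_Task 3=5) = 12; EF_Task 7 = 12+4 = 16
ES_Task 8 = max(EF_Task 2=3, EF_Task 6=15) = 15; EF_Task 8 = 15+6 = 21
ES_Task 9 = 5; EF_Task 9 = 5+8 = 13
ES_Task 10 = max(EF_Task 4=15, EF_Task 5=25, EF_Task 7=16, EF_Task 8=21, EF_Task 9=13) = 25; EF_Task 10 = 25+6 = 31
Expected project duration μ = 31 days. Critical path: Task 1 → Task 5 → Task 10.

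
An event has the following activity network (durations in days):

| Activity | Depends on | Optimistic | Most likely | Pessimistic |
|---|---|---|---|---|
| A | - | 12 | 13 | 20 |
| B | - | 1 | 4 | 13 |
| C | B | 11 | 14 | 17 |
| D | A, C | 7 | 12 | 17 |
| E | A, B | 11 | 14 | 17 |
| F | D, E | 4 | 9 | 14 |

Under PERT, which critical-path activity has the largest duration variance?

B

te_A = (12 + 4·13 + 20)/6 = 84/6 = 14; σ²_A = ((20−12)/6)² = 1.778
te_B = (1 + 4·4 + 13)/6 = 30/6 = 5; σ²_B = ((13−1)/6)² = 4.000
te_C = (11 + 4·14 + 17)/6 = 84/6 = 14; σ²_C = ((17−11)/6)² = 1.000
te_D = (7 + 4·12 + 17)/6 = 72/6 = 12; σ²_D = ((17−7)/6)² = 2.778
te_E = (11 + 4·14 + 17)/6 = 84/6 = 14; σ²_E = ((17−11)/6)² = 1.000
te_F = (4 + 4·9 + 14)/6 = 54/6 = 9; σ²_F = ((14−4)/6)² = 2.778

Forward pass:
ES_A = 0; EF_A = 14
ES_B = 0; EF_B = 5
ES_C = 5; EF_C = 5+14 = 19
ES_D = max(EF_A=14, EF_C=19) = 19; EF_D = 19+12 = 31
ES_E = max(EF_A=14, EF_B=5) = 14; EF_E = 14+14 = 28
ES_F = max(EF_D=31, EF_E=28) = 31; EF_F = 31+9 = 40
Expected project duration μ = 40 days. Critical path: B → C → D → F.

Variances on critical path: σ²_B=4.000, σ²_C=1.000, σ²_D=2.778, σ²_F=2.778.
Largest is σ²_B = 4.000.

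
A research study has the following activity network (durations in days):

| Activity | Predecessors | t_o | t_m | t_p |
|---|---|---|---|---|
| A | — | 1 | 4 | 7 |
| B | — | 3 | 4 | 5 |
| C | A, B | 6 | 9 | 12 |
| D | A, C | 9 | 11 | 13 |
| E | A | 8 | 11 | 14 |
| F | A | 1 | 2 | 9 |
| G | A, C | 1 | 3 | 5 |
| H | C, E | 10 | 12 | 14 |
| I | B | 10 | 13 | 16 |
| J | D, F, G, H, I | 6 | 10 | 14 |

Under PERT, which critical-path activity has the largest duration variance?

te_A = (1 + 4·4 + 7)/6 = 24/6 = 4; σ²_A = ((7−1)/6)² = 1.000
te_B = (3 + 4·4 + 5)/6 = 24/6 = 4; σ²_B = ((5−3)/6)² = 0.111
te_C = (6 + 4·9 + 12)/6 = 54/6 = 9; σ²_C = ((12−6)/6)² = 1.000
te_D = (9 + 4·11 + 13)/6 = 66/6 = 11; σ²_D = ((13−9)/6)² = 0.444
te_E = (8 + 4·11 + 14)/6 = 66/6 = 11; σ²_E = ((14−8)/6)² = 1.000
te_F = (1 + 4·2 + 9)/6 = 18/6 = 3; σ²_F = ((9−1)/6)² = 1.778
te_G = (1 + 4·3 + 5)/6 = 18/6 = 3; σ²_G = ((5−1)/6)² = 0.444
te_H = (10 + 4·12 + 14)/6 = 72/6 = 12; σ²_H = ((14−10)/6)² = 0.444
te_I = (10 + 4·13 + 16)/6 = 78/6 = 13; σ²_I = ((16−10)/6)² = 1.000
te_J = (6 + 4·10 + 14)/6 = 60/6 = 10; σ²_J = ((14−6)/6)² = 1.778

Forward pass:
ES_A = 0; EF_A = 4
ES_B = 0; EF_B = 4
ES_C = max(EF_A=4, EF_B=4) = 4; EF_C = 4+9 = 13
ES_D = max(EF_A=4, EF_C=13) = 13; EF_D = 13+11 = 24
ES_E = 4; EF_E = 4+11 = 15
ES_F = 4; EF_F = 4+3 = 7
ES_G = max(EF_A=4, EF_C=13) = 13; EF_G = 13+3 = 16
ES_H = max(EF_C=13, EF_E=15) = 15; EF_H = 15+12 = 27
ES_I = 4; EF_I = 4+13 = 17
ES_J = max(EF_D=24, EF_F=7, EF_G=16, EF_H=27, EF_I=17) = 27; EF_J = 27+10 = 37
Expected project duration μ = 37 days. Critical path: A → E → H → J.

Variances on critical path: σ²_A=1.000, σ²_E=1.000, σ²_H=0.444, σ²_J=1.778.
Largest is σ²_J = 1.778.

J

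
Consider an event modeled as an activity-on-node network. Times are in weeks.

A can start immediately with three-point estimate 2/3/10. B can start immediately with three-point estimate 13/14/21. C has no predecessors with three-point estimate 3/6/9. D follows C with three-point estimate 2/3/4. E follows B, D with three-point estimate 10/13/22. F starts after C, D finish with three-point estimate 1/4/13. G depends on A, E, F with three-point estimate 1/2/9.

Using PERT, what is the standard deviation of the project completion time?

te_A = (2 + 4·3 + 10)/6 = 24/6 = 4; σ²_A = ((10−2)/6)² = 1.778
te_B = (13 + 4·14 + 21)/6 = 90/6 = 15; σ²_B = ((21−13)/6)² = 1.778
te_C = (3 + 4·6 + 9)/6 = 36/6 = 6; σ²_C = ((9−3)/6)² = 1.000
te_D = (2 + 4·3 + 4)/6 = 18/6 = 3; σ²_D = ((4−2)/6)² = 0.111
te_E = (10 + 4·13 + 22)/6 = 84/6 = 14; σ²_E = ((22−10)/6)² = 4.000
te_F = (1 + 4·4 + 13)/6 = 30/6 = 5; σ²_F = ((13−1)/6)² = 4.000
te_G = (1 + 4·2 + 9)/6 = 18/6 = 3; σ²_G = ((9−1)/6)² = 1.778

Forward pass:
ES_A = 0; EF_A = 4
ES_B = 0; EF_B = 15
ES_C = 0; EF_C = 6
ES_D = 6; EF_D = 6+3 = 9
ES_E = max(EF_B=15, EF_D=9) = 15; EF_E = 15+14 = 29
ES_F = max(EF_C=6, EF_D=9) = 9; EF_F = 9+5 = 14
ES_G = max(EF_A=4, EF_E=29, EF_F=14) = 29; EF_G = 29+3 = 32
Expected project duration μ = 32 weeks. Critical path: B → E → G.

Variance along critical path = 1.778 + 4.000 + 1.778 = 7.556
σ = √7.556 = 2.749 weeks

2.75 weeks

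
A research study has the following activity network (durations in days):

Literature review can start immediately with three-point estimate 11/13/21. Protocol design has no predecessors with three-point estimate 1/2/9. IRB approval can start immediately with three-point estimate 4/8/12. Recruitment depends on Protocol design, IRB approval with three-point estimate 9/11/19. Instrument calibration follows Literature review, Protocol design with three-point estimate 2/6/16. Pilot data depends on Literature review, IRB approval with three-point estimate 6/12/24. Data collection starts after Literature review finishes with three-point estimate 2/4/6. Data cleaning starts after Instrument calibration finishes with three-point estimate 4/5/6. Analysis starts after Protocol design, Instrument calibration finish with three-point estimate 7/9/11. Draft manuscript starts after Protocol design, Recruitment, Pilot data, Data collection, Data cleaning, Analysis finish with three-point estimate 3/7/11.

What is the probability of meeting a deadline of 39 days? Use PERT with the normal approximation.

0.732

te_Literature review = (11 + 4·13 + 21)/6 = 84/6 = 14; σ²_Literature review = ((21−11)/6)² = 2.778
te_Protocol design = (1 + 4·2 + 9)/6 = 18/6 = 3; σ²_Protocol design = ((9−1)/6)² = 1.778
te_IRB approval = (4 + 4·8 + 12)/6 = 48/6 = 8; σ²_IRB approval = ((12−4)/6)² = 1.778
te_Recruitment = (9 + 4·11 + 19)/6 = 72/6 = 12; σ²_Recruitment = ((19−9)/6)² = 2.778
te_Instrument calibration = (2 + 4·6 + 16)/6 = 42/6 = 7; σ²_Instrument calibration = ((16−2)/6)² = 5.444
te_Pilot data = (6 + 4·12 + 24)/6 = 78/6 = 13; σ²_Pilot data = ((24−6)/6)² = 9.000
te_Data collection = (2 + 4·4 + 6)/6 = 24/6 = 4; σ²_Data collection = ((6−2)/6)² = 0.444
te_Data cleaning = (4 + 4·5 + 6)/6 = 30/6 = 5; σ²_Data cleaning = ((6−4)/6)² = 0.111
te_Analysis = (7 + 4·9 + 11)/6 = 54/6 = 9; σ²_Analysis = ((11−7)/6)² = 0.444
te_Draft manuscript = (3 + 4·7 + 11)/6 = 42/6 = 7; σ²_Draft manuscript = ((11−3)/6)² = 1.778

Forward pass:
ES_Literature review = 0; EF_Literature review = 14
ES_Protocol design = 0; EF_Protocol design = 3
ES_IRB approval = 0; EF_IRB approval = 8
ES_Recruitment = max(EF_Protocol design=3, EF_IRB approval=8) = 8; EF_Recruitment = 8+12 = 20
ES_Instrument calibration = max(EF_Literature review=14, EF_Protocol design=3) = 14; EF_Instrument calibration = 14+7 = 21
ES_Pilot data = max(EF_Literature review=14, EF_IRB approval=8) = 14; EF_Pilot data = 14+13 = 27
ES_Data collection = 14; EF_Data collection = 14+4 = 18
ES_Data cleaning = 21; EF_Data cleaning = 21+5 = 26
ES_Analysis = max(EF_Protocol design=3, EF_Instrument calibration=21) = 21; EF_Analysis = 21+9 = 30
ES_Draft manuscript = max(EF_Protocol design=3, EF_Recruitment=20, EF_Pilot data=27, EF_Data collection=18, EF_Data cleaning=26, EF_Analysis=30) = 30; EF_Draft manuscript = 30+7 = 37
Expected project duration μ = 37 days. Critical path: Literature review → Instrument calibration → Analysis → Draft manuscript.

Variance along critical path = 2.778 + 5.444 + 0.444 + 1.778 = 10.444; σ = √10.444 = 3.232 days.
Z = (39 − 37) / 3.232 = 0.619
P(T ≤ 39) = Φ(0.619) ≈ 0.732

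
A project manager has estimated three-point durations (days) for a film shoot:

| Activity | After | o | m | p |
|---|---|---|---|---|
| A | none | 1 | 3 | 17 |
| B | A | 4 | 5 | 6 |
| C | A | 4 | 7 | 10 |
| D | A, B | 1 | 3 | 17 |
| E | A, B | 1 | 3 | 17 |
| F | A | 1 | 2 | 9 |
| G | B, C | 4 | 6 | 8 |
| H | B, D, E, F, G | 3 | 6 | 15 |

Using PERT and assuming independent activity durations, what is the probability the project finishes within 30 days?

te_A = (1 + 4·3 + 17)/6 = 30/6 = 5; σ²_A = ((17−1)/6)² = 7.111
te_B = (4 + 4·5 + 6)/6 = 30/6 = 5; σ²_B = ((6−4)/6)² = 0.111
te_C = (4 + 4·7 + 10)/6 = 42/6 = 7; σ²_C = ((10−4)/6)² = 1.000
te_D = (1 + 4·3 + 17)/6 = 30/6 = 5; σ²_D = ((17−1)/6)² = 7.111
te_E = (1 + 4·3 + 17)/6 = 30/6 = 5; σ²_E = ((17−1)/6)² = 7.111
te_F = (1 + 4·2 + 9)/6 = 18/6 = 3; σ²_F = ((9−1)/6)² = 1.778
te_G = (4 + 4·6 + 8)/6 = 36/6 = 6; σ²_G = ((8−4)/6)² = 0.444
te_H = (3 + 4·6 + 15)/6 = 42/6 = 7; σ²_H = ((15−3)/6)² = 4.000

Forward pass:
ES_A = 0; EF_A = 5
ES_B = 5; EF_B = 5+5 = 10
ES_C = 5; EF_C = 5+7 = 12
ES_D = max(EF_A=5, EF_B=10) = 10; EF_D = 10+5 = 15
ES_E = max(EF_A=5, EF_B=10) = 10; EF_E = 10+5 = 15
ES_F = 5; EF_F = 5+3 = 8
ES_G = max(EF_B=10, EF_C=12) = 12; EF_G = 12+6 = 18
ES_H = max(EF_B=10, EF_D=15, EF_E=15, EF_F=8, EF_G=18) = 18; EF_H = 18+7 = 25
Expected project duration μ = 25 days. Critical path: A → C → G → H.

Variance along critical path = 7.111 + 1.000 + 0.444 + 4.000 = 12.556; σ = √12.556 = 3.543 days.
Z = (30 − 25) / 3.543 = 1.411
P(T ≤ 30) = Φ(1.411) ≈ 0.921

0.921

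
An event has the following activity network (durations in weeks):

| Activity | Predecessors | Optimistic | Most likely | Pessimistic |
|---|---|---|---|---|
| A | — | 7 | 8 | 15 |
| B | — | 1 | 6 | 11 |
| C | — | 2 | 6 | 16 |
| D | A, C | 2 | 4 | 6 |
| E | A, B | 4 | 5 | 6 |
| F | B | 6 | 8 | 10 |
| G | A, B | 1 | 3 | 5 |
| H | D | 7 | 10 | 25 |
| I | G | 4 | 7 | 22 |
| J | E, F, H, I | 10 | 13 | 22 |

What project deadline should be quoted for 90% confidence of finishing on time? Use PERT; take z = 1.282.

te_A = (7 + 4·8 + 15)/6 = 54/6 = 9; σ²_A = ((15−7)/6)² = 1.778
te_B = (1 + 4·6 + 11)/6 = 36/6 = 6; σ²_B = ((11−1)/6)² = 2.778
te_C = (2 + 4·6 + 16)/6 = 42/6 = 7; σ²_C = ((16−2)/6)² = 5.444
te_D = (2 + 4·4 + 6)/6 = 24/6 = 4; σ²_D = ((6−2)/6)² = 0.444
te_E = (4 + 4·5 + 6)/6 = 30/6 = 5; σ²_E = ((6−4)/6)² = 0.111
te_F = (6 + 4·8 + 10)/6 = 48/6 = 8; σ²_F = ((10−6)/6)² = 0.444
te_G = (1 + 4·3 + 5)/6 = 18/6 = 3; σ²_G = ((5−1)/6)² = 0.444
te_H = (7 + 4·10 + 25)/6 = 72/6 = 12; σ²_H = ((25−7)/6)² = 9.000
te_I = (4 + 4·7 + 22)/6 = 54/6 = 9; σ²_I = ((22−4)/6)² = 9.000
te_J = (10 + 4·13 + 22)/6 = 84/6 = 14; σ²_J = ((22−10)/6)² = 4.000

Forward pass:
ES_A = 0; EF_A = 9
ES_B = 0; EF_B = 6
ES_C = 0; EF_C = 7
ES_D = max(EF_A=9, EF_C=7) = 9; EF_D = 9+4 = 13
ES_E = max(EF_A=9, EF_B=6) = 9; EF_E = 9+5 = 14
ES_F = 6; EF_F = 6+8 = 14
ES_G = max(EF_A=9, EF_B=6) = 9; EF_G = 9+3 = 12
ES_H = 13; EF_H = 13+12 = 25
ES_I = 12; EF_I = 12+9 = 21
ES_J = max(EF_E=14, EF_F=14, EF_H=25, EF_I=21) = 25; EF_J = 25+14 = 39
Expected project duration μ = 39 weeks. Critical path: A → D → H → J.

Variance along critical path = 1.778 + 0.444 + 9.000 + 4.000 = 15.222; σ = 3.902 weeks.
D = μ + z·σ = 39 + 1.282·3.902 = 44.0 weeks

44.0 weeks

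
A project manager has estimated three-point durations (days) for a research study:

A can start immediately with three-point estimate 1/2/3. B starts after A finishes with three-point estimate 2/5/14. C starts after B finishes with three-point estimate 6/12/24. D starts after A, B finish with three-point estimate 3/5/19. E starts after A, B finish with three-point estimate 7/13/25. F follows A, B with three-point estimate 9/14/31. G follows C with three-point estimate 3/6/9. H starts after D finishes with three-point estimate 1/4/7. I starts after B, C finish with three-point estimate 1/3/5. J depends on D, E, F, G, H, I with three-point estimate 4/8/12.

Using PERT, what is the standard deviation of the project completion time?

3.99 days

te_A = (1 + 4·2 + 3)/6 = 12/6 = 2; σ²_A = ((3−1)/6)² = 0.111
te_B = (2 + 4·5 + 14)/6 = 36/6 = 6; σ²_B = ((14−2)/6)² = 4.000
te_C = (6 + 4·12 + 24)/6 = 78/6 = 13; σ²_C = ((24−6)/6)² = 9.000
te_D = (3 + 4·5 + 19)/6 = 42/6 = 7; σ²_D = ((19−3)/6)² = 7.111
te_E = (7 + 4·13 + 25)/6 = 84/6 = 14; σ²_E = ((25−7)/6)² = 9.000
te_F = (9 + 4·14 + 31)/6 = 96/6 = 16; σ²_F = ((31−9)/6)² = 13.444
te_G = (3 + 4·6 + 9)/6 = 36/6 = 6; σ²_G = ((9−3)/6)² = 1.000
te_H = (1 + 4·4 + 7)/6 = 24/6 = 4; σ²_H = ((7−1)/6)² = 1.000
te_I = (1 + 4·3 + 5)/6 = 18/6 = 3; σ²_I = ((5−1)/6)² = 0.444
te_J = (4 + 4·8 + 12)/6 = 48/6 = 8; σ²_J = ((12−4)/6)² = 1.778

Forward pass:
ES_A = 0; EF_A = 2
ES_B = 2; EF_B = 2+6 = 8
ES_C = 8; EF_C = 8+13 = 21
ES_D = max(EF_A=2, EF_B=8) = 8; EF_D = 8+7 = 15
ES_E = max(EF_A=2, EF_B=8) = 8; EF_E = 8+14 = 22
ES_F = max(EF_A=2, EF_B=8) = 8; EF_F = 8+16 = 24
ES_G = 21; EF_G = 21+6 = 27
ES_H = 15; EF_H = 15+4 = 19
ES_I = max(EF_B=8, EF_C=21) = 21; EF_I = 21+3 = 24
ES_J = max(EF_D=15, EF_E=22, EF_F=24, EF_G=27, EF_H=19, EF_I=24) = 27; EF_J = 27+8 = 35
Expected project duration μ = 35 days. Critical path: A → B → C → G → J.

Variance along critical path = 0.111 + 4.000 + 9.000 + 1.000 + 1.778 = 15.889
σ = √15.889 = 3.986 days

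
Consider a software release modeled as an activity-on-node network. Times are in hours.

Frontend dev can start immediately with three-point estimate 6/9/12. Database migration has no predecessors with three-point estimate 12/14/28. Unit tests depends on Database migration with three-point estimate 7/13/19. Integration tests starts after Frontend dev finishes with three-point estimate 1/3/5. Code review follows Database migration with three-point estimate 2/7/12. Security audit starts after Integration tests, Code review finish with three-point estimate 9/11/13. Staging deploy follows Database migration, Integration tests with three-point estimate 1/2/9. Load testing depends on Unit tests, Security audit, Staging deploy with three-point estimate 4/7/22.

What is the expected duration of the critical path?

43 hours

te_Frontend dev = (6 + 4·9 + 12)/6 = 54/6 = 9
te_Database migration = (12 + 4·14 + 28)/6 = 96/6 = 16
te_Unit tests = (7 + 4·13 + 19)/6 = 78/6 = 13
te_Integration tests = (1 + 4·3 + 5)/6 = 18/6 = 3
te_Code review = (2 + 4·7 + 12)/6 = 42/6 = 7
te_Security audit = (9 + 4·11 + 13)/6 = 66/6 = 11
te_Staging deploy = (1 + 4·2 + 9)/6 = 18/6 = 3
te_Load testing = (4 + 4·7 + 22)/6 = 54/6 = 9

Forward pass:
ES_Frontend dev = 0; EF_Frontend dev = 9
ES_Database migration = 0; EF_Database migration = 16
ES_Unit tests = 16; EF_Unit tests = 16+13 = 29
ES_Integration tests = 9; EF_Integration tests = 9+3 = 12
ES_Code review = 16; EF_Code review = 16+7 = 23
ES_Security audit = max(EF_Integration tests=12, EF_Code review=23) = 23; EF_Security audit = 23+11 = 34
ES_Staging deploy = max(EF_Database migration=16, EF_Integration tests=12) = 16; EF_Staging deploy = 16+3 = 19
ES_Load testing = max(EF_Unit tests=29, EF_Security audit=34, EF_Staging deploy=19) = 34; EF_Load testing = 34+9 = 43
Expected project duration μ = 43 hours. Critical path: Database migration → Code review → Security audit → Load testing.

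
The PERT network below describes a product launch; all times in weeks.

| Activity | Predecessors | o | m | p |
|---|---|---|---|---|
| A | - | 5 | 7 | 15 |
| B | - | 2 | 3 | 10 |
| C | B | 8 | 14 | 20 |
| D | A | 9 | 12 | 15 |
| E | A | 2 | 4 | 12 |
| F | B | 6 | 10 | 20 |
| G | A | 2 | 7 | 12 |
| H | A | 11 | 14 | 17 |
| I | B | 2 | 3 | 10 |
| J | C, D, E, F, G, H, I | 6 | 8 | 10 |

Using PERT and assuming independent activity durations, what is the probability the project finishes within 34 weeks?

0.974

te_A = (5 + 4·7 + 15)/6 = 48/6 = 8; σ²_A = ((15−5)/6)² = 2.778
te_B = (2 + 4·3 + 10)/6 = 24/6 = 4; σ²_B = ((10−2)/6)² = 1.778
te_C = (8 + 4·14 + 20)/6 = 84/6 = 14; σ²_C = ((20−8)/6)² = 4.000
te_D = (9 + 4·12 + 15)/6 = 72/6 = 12; σ²_D = ((15−9)/6)² = 1.000
te_E = (2 + 4·4 + 12)/6 = 30/6 = 5; σ²_E = ((12−2)/6)² = 2.778
te_F = (6 + 4·10 + 20)/6 = 66/6 = 11; σ²_F = ((20−6)/6)² = 5.444
te_G = (2 + 4·7 + 12)/6 = 42/6 = 7; σ²_G = ((12−2)/6)² = 2.778
te_H = (11 + 4·14 + 17)/6 = 84/6 = 14; σ²_H = ((17−11)/6)² = 1.000
te_I = (2 + 4·3 + 10)/6 = 24/6 = 4; σ²_I = ((10−2)/6)² = 1.778
te_J = (6 + 4·8 + 10)/6 = 48/6 = 8; σ²_J = ((10−6)/6)² = 0.444

Forward pass:
ES_A = 0; EF_A = 8
ES_B = 0; EF_B = 4
ES_C = 4; EF_C = 4+14 = 18
ES_D = 8; EF_D = 8+12 = 20
ES_E = 8; EF_E = 8+5 = 13
ES_F = 4; EF_F = 4+11 = 15
ES_G = 8; EF_G = 8+7 = 15
ES_H = 8; EF_H = 8+14 = 22
ES_I = 4; EF_I = 4+4 = 8
ES_J = max(EF_C=18, EF_D=20, EF_E=13, EF_F=15, EF_G=15, EF_H=22, EF_I=8) = 22; EF_J = 22+8 = 30
Expected project duration μ = 30 weeks. Critical path: A → H → J.

Variance along critical path = 2.778 + 1.000 + 0.444 = 4.222; σ = √4.222 = 2.055 weeks.
Z = (34 − 30) / 2.055 = 1.947
P(T ≤ 34) = Φ(1.947) ≈ 0.974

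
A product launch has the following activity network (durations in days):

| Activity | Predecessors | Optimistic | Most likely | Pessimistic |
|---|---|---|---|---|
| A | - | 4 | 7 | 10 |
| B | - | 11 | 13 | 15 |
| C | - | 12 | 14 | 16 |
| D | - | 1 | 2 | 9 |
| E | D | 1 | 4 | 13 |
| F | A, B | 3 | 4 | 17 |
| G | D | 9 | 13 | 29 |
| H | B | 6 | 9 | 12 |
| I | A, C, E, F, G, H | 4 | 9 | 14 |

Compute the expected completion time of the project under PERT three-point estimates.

31 days

te_A = (4 + 4·7 + 10)/6 = 42/6 = 7
te_B = (11 + 4·13 + 15)/6 = 78/6 = 13
te_C = (12 + 4·14 + 16)/6 = 84/6 = 14
te_D = (1 + 4·2 + 9)/6 = 18/6 = 3
te_E = (1 + 4·4 + 13)/6 = 30/6 = 5
te_F = (3 + 4·4 + 17)/6 = 36/6 = 6
te_G = (9 + 4·13 + 29)/6 = 90/6 = 15
te_H = (6 + 4·9 + 12)/6 = 54/6 = 9
te_I = (4 + 4·9 + 14)/6 = 54/6 = 9

Forward pass:
ES_A = 0; EF_A = 7
ES_B = 0; EF_B = 13
ES_C = 0; EF_C = 14
ES_D = 0; EF_D = 3
ES_E = 3; EF_E = 3+5 = 8
ES_F = max(EF_A=7, EF_B=13) = 13; EF_F = 13+6 = 19
ES_G = 3; EF_G = 3+15 = 18
ES_H = 13; EF_H = 13+9 = 22
ES_I = max(EF_A=7, EF_C=14, EF_E=8, EF_F=19, EF_G=18, EF_H=22) = 22; EF_I = 22+9 = 31
Expected project duration μ = 31 days. Critical path: B → H → I.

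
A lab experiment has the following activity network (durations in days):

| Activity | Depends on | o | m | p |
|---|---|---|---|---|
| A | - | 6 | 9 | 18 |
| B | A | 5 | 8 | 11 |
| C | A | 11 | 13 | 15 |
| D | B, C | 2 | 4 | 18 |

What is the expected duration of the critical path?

29 days

te_A = (6 + 4·9 + 18)/6 = 60/6 = 10
te_B = (5 + 4·8 + 11)/6 = 48/6 = 8
te_C = (11 + 4·13 + 15)/6 = 78/6 = 13
te_D = (2 + 4·4 + 18)/6 = 36/6 = 6

Forward pass:
ES_A = 0; EF_A = 10
ES_B = 10; EF_B = 10+8 = 18
ES_C = 10; EF_C = 10+13 = 23
ES_D = max(EF_B=18, EF_C=23) = 23; EF_D = 23+6 = 29
Expected project duration μ = 29 days. Critical path: A → C → D.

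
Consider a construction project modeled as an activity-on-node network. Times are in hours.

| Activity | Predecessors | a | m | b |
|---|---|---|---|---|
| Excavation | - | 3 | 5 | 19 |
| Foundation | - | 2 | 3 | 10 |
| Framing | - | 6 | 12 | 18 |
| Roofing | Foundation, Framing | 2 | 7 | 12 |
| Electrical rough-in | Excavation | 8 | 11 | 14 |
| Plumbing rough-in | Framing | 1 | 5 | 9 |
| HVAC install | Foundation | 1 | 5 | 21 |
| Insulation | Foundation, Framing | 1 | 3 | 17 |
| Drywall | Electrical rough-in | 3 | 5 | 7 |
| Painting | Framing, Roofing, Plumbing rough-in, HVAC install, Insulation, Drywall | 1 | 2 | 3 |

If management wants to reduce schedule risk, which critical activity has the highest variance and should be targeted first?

Excavation

te_Excavation = (3 + 4·5 + 19)/6 = 42/6 = 7; σ²_Excavation = ((19−3)/6)² = 7.111
te_Foundation = (2 + 4·3 + 10)/6 = 24/6 = 4; σ²_Foundation = ((10−2)/6)² = 1.778
te_Framing = (6 + 4·12 + 18)/6 = 72/6 = 12; σ²_Framing = ((18−6)/6)² = 4.000
te_Roofing = (2 + 4·7 + 12)/6 = 42/6 = 7; σ²_Roofing = ((12−2)/6)² = 2.778
te_Electrical rough-in = (8 + 4·11 + 14)/6 = 66/6 = 11; σ²_Electrical rough-in = ((14−8)/6)² = 1.000
te_Plumbing rough-in = (1 + 4·5 + 9)/6 = 30/6 = 5; σ²_Plumbing rough-in = ((9−1)/6)² = 1.778
te_HVAC install = (1 + 4·5 + 21)/6 = 42/6 = 7; σ²_HVAC install = ((21−1)/6)² = 11.111
te_Insulation = (1 + 4·3 + 17)/6 = 30/6 = 5; σ²_Insulation = ((17−1)/6)² = 7.111
te_Drywall = (3 + 4·5 + 7)/6 = 30/6 = 5; σ²_Drywall = ((7−3)/6)² = 0.444
te_Painting = (1 + 4·2 + 3)/6 = 12/6 = 2; σ²_Painting = ((3−1)/6)² = 0.111

Forward pass:
ES_Excavation = 0; EF_Excavation = 7
ES_Foundation = 0; EF_Foundation = 4
ES_Framing = 0; EF_Framing = 12
ES_Roofing = max(EF_Foundation=4, EF_Framing=12) = 12; EF_Roofing = 12+7 = 19
ES_Electrical rough-in = 7; EF_Electrical rough-in = 7+11 = 18
ES_Plumbing rough-in = 12; EF_Plumbing rough-in = 12+5 = 17
ES_HVAC install = 4; EF_HVAC install = 4+7 = 11
ES_Insulation = max(EF_Foundation=4, EF_Framing=12) = 12; EF_Insulation = 12+5 = 17
ES_Drywall = 18; EF_Drywall = 18+5 = 23
ES_Painting = max(EF_Framing=12, EF_Roofing=19, EF_Plumbing rough-in=17, EF_HVAC install=11, EF_Insulation=17, EF_Drywall=23) = 23; EF_Painting = 23+2 = 25
Expected project duration μ = 25 hours. Critical path: Excavation → Electrical rough-in → Drywall → Painting.

Variances on critical path: σ²_Excavation=7.111, σ²_Electrical rough-in=1.000, σ²_Drywall=0.444, σ²_Painting=0.111.
Largest is σ²_Excavation = 7.111.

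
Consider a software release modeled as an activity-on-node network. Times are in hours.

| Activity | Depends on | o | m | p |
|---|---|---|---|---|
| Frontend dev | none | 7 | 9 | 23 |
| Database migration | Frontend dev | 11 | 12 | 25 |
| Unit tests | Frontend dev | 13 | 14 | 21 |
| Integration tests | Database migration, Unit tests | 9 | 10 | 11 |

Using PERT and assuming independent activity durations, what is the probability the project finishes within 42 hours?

0.977

te_Frontend dev = (7 + 4·9 + 23)/6 = 66/6 = 11; σ²_Frontend dev = ((23−7)/6)² = 7.111
te_Database migration = (11 + 4·12 + 25)/6 = 84/6 = 14; σ²_Database migration = ((25−11)/6)² = 5.444
te_Unit tests = (13 + 4·14 + 21)/6 = 90/6 = 15; σ²_Unit tests = ((21−13)/6)² = 1.778
te_Integration tests = (9 + 4·10 + 11)/6 = 60/6 = 10; σ²_Integration tests = ((11−9)/6)² = 0.111

Forward pass:
ES_Frontend dev = 0; EF_Frontend dev = 11
ES_Database migration = 11; EF_Database migration = 11+14 = 25
ES_Unit tests = 11; EF_Unit tests = 11+15 = 26
ES_Integration tests = max(EF_Database migration=25, EF_Unit tests=26) = 26; EF_Integration tests = 26+10 = 36
Expected project duration μ = 36 hours. Critical path: Frontend dev → Unit tests → Integration tests.

Variance along critical path = 7.111 + 1.778 + 0.111 = 9.000; σ = √9.000 = 3.000 hours.
Z = (42 − 36) / 3.000 = 2.000
P(T ≤ 42) = Φ(2.000) ≈ 0.977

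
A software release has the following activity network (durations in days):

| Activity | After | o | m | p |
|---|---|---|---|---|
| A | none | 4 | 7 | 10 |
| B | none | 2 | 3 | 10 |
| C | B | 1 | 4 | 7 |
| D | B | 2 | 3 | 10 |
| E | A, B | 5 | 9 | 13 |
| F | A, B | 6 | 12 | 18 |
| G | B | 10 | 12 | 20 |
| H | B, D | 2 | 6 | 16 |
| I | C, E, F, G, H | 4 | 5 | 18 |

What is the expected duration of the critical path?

26 days

te_A = (4 + 4·7 + 10)/6 = 42/6 = 7
te_B = (2 + 4·3 + 10)/6 = 24/6 = 4
te_C = (1 + 4·4 + 7)/6 = 24/6 = 4
te_D = (2 + 4·3 + 10)/6 = 24/6 = 4
te_E = (5 + 4·9 + 13)/6 = 54/6 = 9
te_F = (6 + 4·12 + 18)/6 = 72/6 = 12
te_G = (10 + 4·12 + 20)/6 = 78/6 = 13
te_H = (2 + 4·6 + 16)/6 = 42/6 = 7
te_I = (4 + 4·5 + 18)/6 = 42/6 = 7

Forward pass:
ES_A = 0; EF_A = 7
ES_B = 0; EF_B = 4
ES_C = 4; EF_C = 4+4 = 8
ES_D = 4; EF_D = 4+4 = 8
ES_E = max(EF_A=7, EF_B=4) = 7; EF_E = 7+9 = 16
ES_F = max(EF_A=7, EF_B=4) = 7; EF_F = 7+12 = 19
ES_G = 4; EF_G = 4+13 = 17
ES_H = max(EF_B=4, EF_D=8) = 8; EF_H = 8+7 = 15
ES_I = max(EF_C=8, EF_E=16, EF_F=19, EF_G=17, EF_H=15) = 19; EF_I = 19+7 = 26
Expected project duration μ = 26 days. Critical path: A → F → I.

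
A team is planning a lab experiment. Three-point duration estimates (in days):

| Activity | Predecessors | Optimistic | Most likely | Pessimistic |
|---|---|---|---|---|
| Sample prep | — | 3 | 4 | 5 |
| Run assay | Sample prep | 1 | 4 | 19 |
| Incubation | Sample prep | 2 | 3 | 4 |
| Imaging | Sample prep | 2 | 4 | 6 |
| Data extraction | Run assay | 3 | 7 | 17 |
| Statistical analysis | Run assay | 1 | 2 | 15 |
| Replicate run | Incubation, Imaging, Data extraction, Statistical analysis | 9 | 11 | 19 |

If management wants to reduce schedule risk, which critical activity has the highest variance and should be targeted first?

Run assay

te_Sample prep = (3 + 4·4 + 5)/6 = 24/6 = 4; σ²_Sample prep = ((5−3)/6)² = 0.111
te_Run assay = (1 + 4·4 + 19)/6 = 36/6 = 6; σ²_Run assay = ((19−1)/6)² = 9.000
te_Incubation = (2 + 4·3 + 4)/6 = 18/6 = 3; σ²_Incubation = ((4−2)/6)² = 0.111
te_Imaging = (2 + 4·4 + 6)/6 = 24/6 = 4; σ²_Imaging = ((6−2)/6)² = 0.444
te_Data extraction = (3 + 4·7 + 17)/6 = 48/6 = 8; σ²_Data extraction = ((17−3)/6)² = 5.444
te_Statistical analysis = (1 + 4·2 + 15)/6 = 24/6 = 4; σ²_Statistical analysis = ((15−1)/6)² = 5.444
te_Replicate run = (9 + 4·11 + 19)/6 = 72/6 = 12; σ²_Replicate run = ((19−9)/6)² = 2.778

Forward pass:
ES_Sample prep = 0; EF_Sample prep = 4
ES_Run assay = 4; EF_Run assay = 4+6 = 10
ES_Incubation = 4; EF_Incubation = 4+3 = 7
ES_Imaging = 4; EF_Imaging = 4+4 = 8
ES_Data extraction = 10; EF_Data extraction = 10+8 = 18
ES_Statistical analysis = 10; EF_Statistical analysis = 10+4 = 14
ES_Replicate run = max(EF_Incubation=7, EF_Imaging=8, EF_Data extraction=18, EF_Statistical analysis=14) = 18; EF_Replicate run = 18+12 = 30
Expected project duration μ = 30 days. Critical path: Sample prep → Run assay → Data extraction → Replicate run.

Variances on critical path: σ²_Sample prep=0.111, σ²_Run assay=9.000, σ²_Data extraction=5.444, σ²_Replicate run=2.778.
Largest is σ²_Run assay = 9.000.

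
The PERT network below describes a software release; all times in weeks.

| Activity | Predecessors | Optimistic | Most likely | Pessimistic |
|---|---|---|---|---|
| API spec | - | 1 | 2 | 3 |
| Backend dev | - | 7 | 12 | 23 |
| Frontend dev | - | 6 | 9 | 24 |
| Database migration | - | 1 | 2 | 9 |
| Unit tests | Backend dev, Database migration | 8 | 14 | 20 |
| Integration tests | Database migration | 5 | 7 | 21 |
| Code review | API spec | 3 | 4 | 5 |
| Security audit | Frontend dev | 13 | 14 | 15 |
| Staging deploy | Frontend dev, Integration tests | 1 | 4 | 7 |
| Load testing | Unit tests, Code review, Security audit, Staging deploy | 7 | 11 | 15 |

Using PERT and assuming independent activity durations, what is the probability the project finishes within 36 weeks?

0.289

te_API spec = (1 + 4·2 + 3)/6 = 12/6 = 2; σ²_API spec = ((3−1)/6)² = 0.111
te_Backend dev = (7 + 4·12 + 23)/6 = 78/6 = 13; σ²_Backend dev = ((23−7)/6)² = 7.111
te_Frontend dev = (6 + 4·9 + 24)/6 = 66/6 = 11; σ²_Frontend dev = ((24−6)/6)² = 9.000
te_Database migration = (1 + 4·2 + 9)/6 = 18/6 = 3; σ²_Database migration = ((9−1)/6)² = 1.778
te_Unit tests = (8 + 4·14 + 20)/6 = 84/6 = 14; σ²_Unit tests = ((20−8)/6)² = 4.000
te_Integration tests = (5 + 4·7 + 21)/6 = 54/6 = 9; σ²_Integration tests = ((21−5)/6)² = 7.111
te_Code review = (3 + 4·4 + 5)/6 = 24/6 = 4; σ²_Code review = ((5−3)/6)² = 0.111
te_Security audit = (13 + 4·14 + 15)/6 = 84/6 = 14; σ²_Security audit = ((15−13)/6)² = 0.111
te_Staging deploy = (1 + 4·4 + 7)/6 = 24/6 = 4; σ²_Staging deploy = ((7−1)/6)² = 1.000
te_Load testing = (7 + 4·11 + 15)/6 = 66/6 = 11; σ²_Load testing = ((15−7)/6)² = 1.778

Forward pass:
ES_API spec = 0; EF_API spec = 2
ES_Backend dev = 0; EF_Backend dev = 13
ES_Frontend dev = 0; EF_Frontend dev = 11
ES_Database migration = 0; EF_Database migration = 3
ES_Unit tests = max(EF_Backend dev=13, EF_Database migration=3) = 13; EF_Unit tests = 13+14 = 27
ES_Integration tests = 3; EF_Integration tests = 3+9 = 12
ES_Code review = 2; EF_Code review = 2+4 = 6
ES_Security audit = 11; EF_Security audit = 11+14 = 25
ES_Staging deploy = max(EF_Frontend dev=11, EF_Integration tests=12) = 12; EF_Staging deploy = 12+4 = 16
ES_Load testing = max(EF_Unit tests=27, EF_Code review=6, EF_Security audit=25, EF_Staging deploy=16) = 27; EF_Load testing = 27+11 = 38
Expected project duration μ = 38 weeks. Critical path: Backend dev → Unit tests → Load testing.

Variance along critical path = 7.111 + 4.000 + 1.778 = 12.889; σ = √12.889 = 3.590 weeks.
Z = (36 − 38) / 3.590 = -0.557
P(T ≤ 36) = Φ(-0.557) ≈ 0.289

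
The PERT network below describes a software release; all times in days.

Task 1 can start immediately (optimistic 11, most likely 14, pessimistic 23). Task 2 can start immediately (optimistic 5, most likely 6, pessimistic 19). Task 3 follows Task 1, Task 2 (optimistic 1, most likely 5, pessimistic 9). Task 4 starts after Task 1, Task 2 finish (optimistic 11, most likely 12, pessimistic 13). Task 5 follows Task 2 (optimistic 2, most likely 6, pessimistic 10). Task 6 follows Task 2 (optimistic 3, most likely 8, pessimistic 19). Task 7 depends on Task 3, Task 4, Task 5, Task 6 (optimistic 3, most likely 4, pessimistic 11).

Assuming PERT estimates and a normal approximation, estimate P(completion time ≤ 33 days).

0.660

te_Task 1 = (11 + 4·14 + 23)/6 = 90/6 = 15; σ²_Task 1 = ((23−11)/6)² = 4.000
te_Task 2 = (5 + 4·6 + 19)/6 = 48/6 = 8; σ²_Task 2 = ((19−5)/6)² = 5.444
te_Task 3 = (1 + 4·5 + 9)/6 = 30/6 = 5; σ²_Task 3 = ((9−1)/6)² = 1.778
te_Task 4 = (11 + 4·12 + 13)/6 = 72/6 = 12; σ²_Task 4 = ((13−11)/6)² = 0.111
te_Task 5 = (2 + 4·6 + 10)/6 = 36/6 = 6; σ²_Task 5 = ((10−2)/6)² = 1.778
te_Task 6 = (3 + 4·8 + 19)/6 = 54/6 = 9; σ²_Task 6 = ((19−3)/6)² = 7.111
te_Task 7 = (3 + 4·4 + 11)/6 = 30/6 = 5; σ²_Task 7 = ((11−3)/6)² = 1.778

Forward pass:
ES_Task 1 = 0; EF_Task 1 = 15
ES_Task 2 = 0; EF_Task 2 = 8
ES_Task 3 = max(EF_Task 1=15, EF_Task 2=8) = 15; EF_Task 3 = 15+5 = 20
ES_Task 4 = max(EF_Task 1=15, EF_Task 2=8) = 15; EF_Task 4 = 15+12 = 27
ES_Task 5 = 8; EF_Task 5 = 8+6 = 14
ES_Task 6 = 8; EF_Task 6 = 8+9 = 17
ES_Task 7 = max(EF_Task 3=20, EF_Task 4=27, EF_Task 5=14, EF_Task 6=17) = 27; EF_Task 7 = 27+5 = 32
Expected project duration μ = 32 days. Critical path: Task 1 → Task 4 → Task 7.

Variance along critical path = 4.000 + 0.111 + 1.778 = 5.889; σ = √5.889 = 2.427 days.
Z = (33 − 32) / 2.427 = 0.412
P(T ≤ 33) = Φ(0.412) ≈ 0.660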